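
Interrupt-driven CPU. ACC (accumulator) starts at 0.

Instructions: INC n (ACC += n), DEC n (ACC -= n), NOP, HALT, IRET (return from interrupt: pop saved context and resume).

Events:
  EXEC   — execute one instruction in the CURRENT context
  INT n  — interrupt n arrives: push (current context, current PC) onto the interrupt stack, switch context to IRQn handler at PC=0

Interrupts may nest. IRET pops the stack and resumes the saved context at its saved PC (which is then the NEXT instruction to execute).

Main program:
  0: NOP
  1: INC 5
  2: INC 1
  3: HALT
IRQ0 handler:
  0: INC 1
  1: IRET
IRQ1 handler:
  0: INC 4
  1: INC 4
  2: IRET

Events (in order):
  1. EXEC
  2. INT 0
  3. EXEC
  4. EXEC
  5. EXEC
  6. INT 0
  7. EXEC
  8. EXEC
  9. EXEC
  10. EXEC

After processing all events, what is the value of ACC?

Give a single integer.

Event 1 (EXEC): [MAIN] PC=0: NOP
Event 2 (INT 0): INT 0 arrives: push (MAIN, PC=1), enter IRQ0 at PC=0 (depth now 1)
Event 3 (EXEC): [IRQ0] PC=0: INC 1 -> ACC=1
Event 4 (EXEC): [IRQ0] PC=1: IRET -> resume MAIN at PC=1 (depth now 0)
Event 5 (EXEC): [MAIN] PC=1: INC 5 -> ACC=6
Event 6 (INT 0): INT 0 arrives: push (MAIN, PC=2), enter IRQ0 at PC=0 (depth now 1)
Event 7 (EXEC): [IRQ0] PC=0: INC 1 -> ACC=7
Event 8 (EXEC): [IRQ0] PC=1: IRET -> resume MAIN at PC=2 (depth now 0)
Event 9 (EXEC): [MAIN] PC=2: INC 1 -> ACC=8
Event 10 (EXEC): [MAIN] PC=3: HALT

Answer: 8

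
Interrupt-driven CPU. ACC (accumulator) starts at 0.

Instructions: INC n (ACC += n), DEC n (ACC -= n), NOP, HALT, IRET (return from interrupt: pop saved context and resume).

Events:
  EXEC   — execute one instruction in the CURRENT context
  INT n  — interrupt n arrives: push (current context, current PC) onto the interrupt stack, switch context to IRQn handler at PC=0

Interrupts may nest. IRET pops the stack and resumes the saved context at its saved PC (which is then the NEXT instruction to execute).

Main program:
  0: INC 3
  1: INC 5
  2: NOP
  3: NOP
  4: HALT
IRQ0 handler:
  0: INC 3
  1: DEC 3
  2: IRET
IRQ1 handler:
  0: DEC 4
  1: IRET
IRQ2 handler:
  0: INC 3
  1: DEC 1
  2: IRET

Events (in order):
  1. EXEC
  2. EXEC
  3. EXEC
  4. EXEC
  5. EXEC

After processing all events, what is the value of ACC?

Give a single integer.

Answer: 8

Derivation:
Event 1 (EXEC): [MAIN] PC=0: INC 3 -> ACC=3
Event 2 (EXEC): [MAIN] PC=1: INC 5 -> ACC=8
Event 3 (EXEC): [MAIN] PC=2: NOP
Event 4 (EXEC): [MAIN] PC=3: NOP
Event 5 (EXEC): [MAIN] PC=4: HALT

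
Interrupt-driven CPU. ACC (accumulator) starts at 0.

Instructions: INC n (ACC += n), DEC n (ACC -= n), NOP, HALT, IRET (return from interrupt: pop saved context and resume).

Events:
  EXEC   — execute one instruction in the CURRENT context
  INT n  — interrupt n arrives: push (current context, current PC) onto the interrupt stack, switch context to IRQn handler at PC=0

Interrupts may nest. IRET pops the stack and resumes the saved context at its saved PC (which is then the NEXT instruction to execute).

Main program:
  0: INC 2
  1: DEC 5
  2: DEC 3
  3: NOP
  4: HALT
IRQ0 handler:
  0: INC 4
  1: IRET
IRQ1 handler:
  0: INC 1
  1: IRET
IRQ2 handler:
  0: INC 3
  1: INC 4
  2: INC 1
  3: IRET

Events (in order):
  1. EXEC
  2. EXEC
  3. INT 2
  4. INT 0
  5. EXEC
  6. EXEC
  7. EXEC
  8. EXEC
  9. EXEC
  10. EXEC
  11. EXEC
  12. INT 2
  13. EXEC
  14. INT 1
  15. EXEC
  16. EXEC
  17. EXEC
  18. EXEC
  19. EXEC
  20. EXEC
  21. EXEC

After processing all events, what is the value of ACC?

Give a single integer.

Event 1 (EXEC): [MAIN] PC=0: INC 2 -> ACC=2
Event 2 (EXEC): [MAIN] PC=1: DEC 5 -> ACC=-3
Event 3 (INT 2): INT 2 arrives: push (MAIN, PC=2), enter IRQ2 at PC=0 (depth now 1)
Event 4 (INT 0): INT 0 arrives: push (IRQ2, PC=0), enter IRQ0 at PC=0 (depth now 2)
Event 5 (EXEC): [IRQ0] PC=0: INC 4 -> ACC=1
Event 6 (EXEC): [IRQ0] PC=1: IRET -> resume IRQ2 at PC=0 (depth now 1)
Event 7 (EXEC): [IRQ2] PC=0: INC 3 -> ACC=4
Event 8 (EXEC): [IRQ2] PC=1: INC 4 -> ACC=8
Event 9 (EXEC): [IRQ2] PC=2: INC 1 -> ACC=9
Event 10 (EXEC): [IRQ2] PC=3: IRET -> resume MAIN at PC=2 (depth now 0)
Event 11 (EXEC): [MAIN] PC=2: DEC 3 -> ACC=6
Event 12 (INT 2): INT 2 arrives: push (MAIN, PC=3), enter IRQ2 at PC=0 (depth now 1)
Event 13 (EXEC): [IRQ2] PC=0: INC 3 -> ACC=9
Event 14 (INT 1): INT 1 arrives: push (IRQ2, PC=1), enter IRQ1 at PC=0 (depth now 2)
Event 15 (EXEC): [IRQ1] PC=0: INC 1 -> ACC=10
Event 16 (EXEC): [IRQ1] PC=1: IRET -> resume IRQ2 at PC=1 (depth now 1)
Event 17 (EXEC): [IRQ2] PC=1: INC 4 -> ACC=14
Event 18 (EXEC): [IRQ2] PC=2: INC 1 -> ACC=15
Event 19 (EXEC): [IRQ2] PC=3: IRET -> resume MAIN at PC=3 (depth now 0)
Event 20 (EXEC): [MAIN] PC=3: NOP
Event 21 (EXEC): [MAIN] PC=4: HALT

Answer: 15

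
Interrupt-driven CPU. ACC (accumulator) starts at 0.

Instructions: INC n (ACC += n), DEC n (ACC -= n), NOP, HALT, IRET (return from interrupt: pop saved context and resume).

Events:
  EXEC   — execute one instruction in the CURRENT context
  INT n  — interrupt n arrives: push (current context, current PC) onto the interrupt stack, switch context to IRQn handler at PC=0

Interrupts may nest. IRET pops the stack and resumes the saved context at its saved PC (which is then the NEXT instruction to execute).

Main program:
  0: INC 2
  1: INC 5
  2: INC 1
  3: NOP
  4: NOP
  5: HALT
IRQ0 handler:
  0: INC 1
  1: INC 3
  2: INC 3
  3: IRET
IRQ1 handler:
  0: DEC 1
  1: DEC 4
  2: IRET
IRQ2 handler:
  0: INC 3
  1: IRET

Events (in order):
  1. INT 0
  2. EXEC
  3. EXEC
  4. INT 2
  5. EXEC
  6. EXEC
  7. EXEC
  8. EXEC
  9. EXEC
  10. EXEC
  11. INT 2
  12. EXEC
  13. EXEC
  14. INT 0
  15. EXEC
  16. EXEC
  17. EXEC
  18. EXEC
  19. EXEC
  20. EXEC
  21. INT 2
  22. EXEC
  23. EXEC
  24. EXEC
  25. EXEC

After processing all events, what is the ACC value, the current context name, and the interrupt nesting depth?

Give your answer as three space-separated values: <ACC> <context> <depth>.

Event 1 (INT 0): INT 0 arrives: push (MAIN, PC=0), enter IRQ0 at PC=0 (depth now 1)
Event 2 (EXEC): [IRQ0] PC=0: INC 1 -> ACC=1
Event 3 (EXEC): [IRQ0] PC=1: INC 3 -> ACC=4
Event 4 (INT 2): INT 2 arrives: push (IRQ0, PC=2), enter IRQ2 at PC=0 (depth now 2)
Event 5 (EXEC): [IRQ2] PC=0: INC 3 -> ACC=7
Event 6 (EXEC): [IRQ2] PC=1: IRET -> resume IRQ0 at PC=2 (depth now 1)
Event 7 (EXEC): [IRQ0] PC=2: INC 3 -> ACC=10
Event 8 (EXEC): [IRQ0] PC=3: IRET -> resume MAIN at PC=0 (depth now 0)
Event 9 (EXEC): [MAIN] PC=0: INC 2 -> ACC=12
Event 10 (EXEC): [MAIN] PC=1: INC 5 -> ACC=17
Event 11 (INT 2): INT 2 arrives: push (MAIN, PC=2), enter IRQ2 at PC=0 (depth now 1)
Event 12 (EXEC): [IRQ2] PC=0: INC 3 -> ACC=20
Event 13 (EXEC): [IRQ2] PC=1: IRET -> resume MAIN at PC=2 (depth now 0)
Event 14 (INT 0): INT 0 arrives: push (MAIN, PC=2), enter IRQ0 at PC=0 (depth now 1)
Event 15 (EXEC): [IRQ0] PC=0: INC 1 -> ACC=21
Event 16 (EXEC): [IRQ0] PC=1: INC 3 -> ACC=24
Event 17 (EXEC): [IRQ0] PC=2: INC 3 -> ACC=27
Event 18 (EXEC): [IRQ0] PC=3: IRET -> resume MAIN at PC=2 (depth now 0)
Event 19 (EXEC): [MAIN] PC=2: INC 1 -> ACC=28
Event 20 (EXEC): [MAIN] PC=3: NOP
Event 21 (INT 2): INT 2 arrives: push (MAIN, PC=4), enter IRQ2 at PC=0 (depth now 1)
Event 22 (EXEC): [IRQ2] PC=0: INC 3 -> ACC=31
Event 23 (EXEC): [IRQ2] PC=1: IRET -> resume MAIN at PC=4 (depth now 0)
Event 24 (EXEC): [MAIN] PC=4: NOP
Event 25 (EXEC): [MAIN] PC=5: HALT

Answer: 31 MAIN 0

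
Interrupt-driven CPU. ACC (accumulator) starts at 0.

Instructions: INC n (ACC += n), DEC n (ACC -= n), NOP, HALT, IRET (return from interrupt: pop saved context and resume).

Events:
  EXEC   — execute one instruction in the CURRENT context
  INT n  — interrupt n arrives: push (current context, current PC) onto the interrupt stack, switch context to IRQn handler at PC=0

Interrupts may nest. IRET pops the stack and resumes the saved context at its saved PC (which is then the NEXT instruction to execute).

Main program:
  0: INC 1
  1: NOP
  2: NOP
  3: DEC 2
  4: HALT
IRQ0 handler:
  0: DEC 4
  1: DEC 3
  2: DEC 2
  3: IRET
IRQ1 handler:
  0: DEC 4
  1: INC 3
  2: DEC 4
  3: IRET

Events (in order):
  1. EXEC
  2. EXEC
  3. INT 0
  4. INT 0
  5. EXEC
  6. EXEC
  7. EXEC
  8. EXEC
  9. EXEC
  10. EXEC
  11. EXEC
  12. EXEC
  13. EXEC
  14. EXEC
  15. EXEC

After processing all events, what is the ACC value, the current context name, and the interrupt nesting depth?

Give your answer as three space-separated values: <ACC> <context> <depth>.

Event 1 (EXEC): [MAIN] PC=0: INC 1 -> ACC=1
Event 2 (EXEC): [MAIN] PC=1: NOP
Event 3 (INT 0): INT 0 arrives: push (MAIN, PC=2), enter IRQ0 at PC=0 (depth now 1)
Event 4 (INT 0): INT 0 arrives: push (IRQ0, PC=0), enter IRQ0 at PC=0 (depth now 2)
Event 5 (EXEC): [IRQ0] PC=0: DEC 4 -> ACC=-3
Event 6 (EXEC): [IRQ0] PC=1: DEC 3 -> ACC=-6
Event 7 (EXEC): [IRQ0] PC=2: DEC 2 -> ACC=-8
Event 8 (EXEC): [IRQ0] PC=3: IRET -> resume IRQ0 at PC=0 (depth now 1)
Event 9 (EXEC): [IRQ0] PC=0: DEC 4 -> ACC=-12
Event 10 (EXEC): [IRQ0] PC=1: DEC 3 -> ACC=-15
Event 11 (EXEC): [IRQ0] PC=2: DEC 2 -> ACC=-17
Event 12 (EXEC): [IRQ0] PC=3: IRET -> resume MAIN at PC=2 (depth now 0)
Event 13 (EXEC): [MAIN] PC=2: NOP
Event 14 (EXEC): [MAIN] PC=3: DEC 2 -> ACC=-19
Event 15 (EXEC): [MAIN] PC=4: HALT

Answer: -19 MAIN 0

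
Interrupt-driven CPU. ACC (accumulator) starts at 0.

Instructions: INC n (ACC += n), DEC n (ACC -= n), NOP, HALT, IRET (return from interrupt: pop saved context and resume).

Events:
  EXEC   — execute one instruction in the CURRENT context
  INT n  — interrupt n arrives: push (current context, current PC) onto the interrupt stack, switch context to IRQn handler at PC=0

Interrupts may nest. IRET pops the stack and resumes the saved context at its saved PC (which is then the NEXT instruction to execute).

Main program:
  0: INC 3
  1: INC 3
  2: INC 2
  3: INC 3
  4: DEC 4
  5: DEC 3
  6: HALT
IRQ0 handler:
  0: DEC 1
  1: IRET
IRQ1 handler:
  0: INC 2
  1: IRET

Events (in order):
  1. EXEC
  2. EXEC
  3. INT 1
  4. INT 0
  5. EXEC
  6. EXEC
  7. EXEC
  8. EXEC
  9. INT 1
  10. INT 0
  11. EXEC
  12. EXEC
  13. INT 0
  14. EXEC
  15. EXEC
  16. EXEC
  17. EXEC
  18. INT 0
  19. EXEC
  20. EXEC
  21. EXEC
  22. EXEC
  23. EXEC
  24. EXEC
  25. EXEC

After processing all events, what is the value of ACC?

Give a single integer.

Event 1 (EXEC): [MAIN] PC=0: INC 3 -> ACC=3
Event 2 (EXEC): [MAIN] PC=1: INC 3 -> ACC=6
Event 3 (INT 1): INT 1 arrives: push (MAIN, PC=2), enter IRQ1 at PC=0 (depth now 1)
Event 4 (INT 0): INT 0 arrives: push (IRQ1, PC=0), enter IRQ0 at PC=0 (depth now 2)
Event 5 (EXEC): [IRQ0] PC=0: DEC 1 -> ACC=5
Event 6 (EXEC): [IRQ0] PC=1: IRET -> resume IRQ1 at PC=0 (depth now 1)
Event 7 (EXEC): [IRQ1] PC=0: INC 2 -> ACC=7
Event 8 (EXEC): [IRQ1] PC=1: IRET -> resume MAIN at PC=2 (depth now 0)
Event 9 (INT 1): INT 1 arrives: push (MAIN, PC=2), enter IRQ1 at PC=0 (depth now 1)
Event 10 (INT 0): INT 0 arrives: push (IRQ1, PC=0), enter IRQ0 at PC=0 (depth now 2)
Event 11 (EXEC): [IRQ0] PC=0: DEC 1 -> ACC=6
Event 12 (EXEC): [IRQ0] PC=1: IRET -> resume IRQ1 at PC=0 (depth now 1)
Event 13 (INT 0): INT 0 arrives: push (IRQ1, PC=0), enter IRQ0 at PC=0 (depth now 2)
Event 14 (EXEC): [IRQ0] PC=0: DEC 1 -> ACC=5
Event 15 (EXEC): [IRQ0] PC=1: IRET -> resume IRQ1 at PC=0 (depth now 1)
Event 16 (EXEC): [IRQ1] PC=0: INC 2 -> ACC=7
Event 17 (EXEC): [IRQ1] PC=1: IRET -> resume MAIN at PC=2 (depth now 0)
Event 18 (INT 0): INT 0 arrives: push (MAIN, PC=2), enter IRQ0 at PC=0 (depth now 1)
Event 19 (EXEC): [IRQ0] PC=0: DEC 1 -> ACC=6
Event 20 (EXEC): [IRQ0] PC=1: IRET -> resume MAIN at PC=2 (depth now 0)
Event 21 (EXEC): [MAIN] PC=2: INC 2 -> ACC=8
Event 22 (EXEC): [MAIN] PC=3: INC 3 -> ACC=11
Event 23 (EXEC): [MAIN] PC=4: DEC 4 -> ACC=7
Event 24 (EXEC): [MAIN] PC=5: DEC 3 -> ACC=4
Event 25 (EXEC): [MAIN] PC=6: HALT

Answer: 4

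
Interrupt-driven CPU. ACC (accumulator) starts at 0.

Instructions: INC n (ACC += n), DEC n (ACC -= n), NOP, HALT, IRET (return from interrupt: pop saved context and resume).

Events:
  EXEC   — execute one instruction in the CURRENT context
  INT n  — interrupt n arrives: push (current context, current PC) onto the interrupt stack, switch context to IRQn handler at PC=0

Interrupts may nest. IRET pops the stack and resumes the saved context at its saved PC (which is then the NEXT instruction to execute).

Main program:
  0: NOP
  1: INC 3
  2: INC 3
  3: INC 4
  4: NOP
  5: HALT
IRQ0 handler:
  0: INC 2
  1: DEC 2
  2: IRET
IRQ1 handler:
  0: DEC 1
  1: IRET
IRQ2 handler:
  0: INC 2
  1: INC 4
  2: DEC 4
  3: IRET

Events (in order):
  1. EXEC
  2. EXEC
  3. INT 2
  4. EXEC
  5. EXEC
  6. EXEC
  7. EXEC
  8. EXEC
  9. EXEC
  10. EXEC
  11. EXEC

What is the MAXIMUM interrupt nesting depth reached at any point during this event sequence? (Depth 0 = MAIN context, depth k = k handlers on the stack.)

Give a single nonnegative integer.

Event 1 (EXEC): [MAIN] PC=0: NOP [depth=0]
Event 2 (EXEC): [MAIN] PC=1: INC 3 -> ACC=3 [depth=0]
Event 3 (INT 2): INT 2 arrives: push (MAIN, PC=2), enter IRQ2 at PC=0 (depth now 1) [depth=1]
Event 4 (EXEC): [IRQ2] PC=0: INC 2 -> ACC=5 [depth=1]
Event 5 (EXEC): [IRQ2] PC=1: INC 4 -> ACC=9 [depth=1]
Event 6 (EXEC): [IRQ2] PC=2: DEC 4 -> ACC=5 [depth=1]
Event 7 (EXEC): [IRQ2] PC=3: IRET -> resume MAIN at PC=2 (depth now 0) [depth=0]
Event 8 (EXEC): [MAIN] PC=2: INC 3 -> ACC=8 [depth=0]
Event 9 (EXEC): [MAIN] PC=3: INC 4 -> ACC=12 [depth=0]
Event 10 (EXEC): [MAIN] PC=4: NOP [depth=0]
Event 11 (EXEC): [MAIN] PC=5: HALT [depth=0]
Max depth observed: 1

Answer: 1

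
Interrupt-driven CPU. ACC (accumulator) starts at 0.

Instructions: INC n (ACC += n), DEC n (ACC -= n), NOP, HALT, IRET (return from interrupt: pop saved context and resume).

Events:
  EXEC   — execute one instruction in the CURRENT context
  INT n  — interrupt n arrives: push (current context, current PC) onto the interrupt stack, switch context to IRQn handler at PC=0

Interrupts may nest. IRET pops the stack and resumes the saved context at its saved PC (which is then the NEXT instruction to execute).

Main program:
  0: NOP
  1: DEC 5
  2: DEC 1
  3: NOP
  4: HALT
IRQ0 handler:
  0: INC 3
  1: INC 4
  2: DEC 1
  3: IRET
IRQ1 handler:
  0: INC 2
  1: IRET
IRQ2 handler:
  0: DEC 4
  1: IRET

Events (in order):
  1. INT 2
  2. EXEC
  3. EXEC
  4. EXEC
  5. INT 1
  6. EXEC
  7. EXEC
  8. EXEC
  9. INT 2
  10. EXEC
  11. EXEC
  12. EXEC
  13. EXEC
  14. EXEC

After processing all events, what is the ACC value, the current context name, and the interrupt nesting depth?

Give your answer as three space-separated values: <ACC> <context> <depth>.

Answer: -12 MAIN 0

Derivation:
Event 1 (INT 2): INT 2 arrives: push (MAIN, PC=0), enter IRQ2 at PC=0 (depth now 1)
Event 2 (EXEC): [IRQ2] PC=0: DEC 4 -> ACC=-4
Event 3 (EXEC): [IRQ2] PC=1: IRET -> resume MAIN at PC=0 (depth now 0)
Event 4 (EXEC): [MAIN] PC=0: NOP
Event 5 (INT 1): INT 1 arrives: push (MAIN, PC=1), enter IRQ1 at PC=0 (depth now 1)
Event 6 (EXEC): [IRQ1] PC=0: INC 2 -> ACC=-2
Event 7 (EXEC): [IRQ1] PC=1: IRET -> resume MAIN at PC=1 (depth now 0)
Event 8 (EXEC): [MAIN] PC=1: DEC 5 -> ACC=-7
Event 9 (INT 2): INT 2 arrives: push (MAIN, PC=2), enter IRQ2 at PC=0 (depth now 1)
Event 10 (EXEC): [IRQ2] PC=0: DEC 4 -> ACC=-11
Event 11 (EXEC): [IRQ2] PC=1: IRET -> resume MAIN at PC=2 (depth now 0)
Event 12 (EXEC): [MAIN] PC=2: DEC 1 -> ACC=-12
Event 13 (EXEC): [MAIN] PC=3: NOP
Event 14 (EXEC): [MAIN] PC=4: HALT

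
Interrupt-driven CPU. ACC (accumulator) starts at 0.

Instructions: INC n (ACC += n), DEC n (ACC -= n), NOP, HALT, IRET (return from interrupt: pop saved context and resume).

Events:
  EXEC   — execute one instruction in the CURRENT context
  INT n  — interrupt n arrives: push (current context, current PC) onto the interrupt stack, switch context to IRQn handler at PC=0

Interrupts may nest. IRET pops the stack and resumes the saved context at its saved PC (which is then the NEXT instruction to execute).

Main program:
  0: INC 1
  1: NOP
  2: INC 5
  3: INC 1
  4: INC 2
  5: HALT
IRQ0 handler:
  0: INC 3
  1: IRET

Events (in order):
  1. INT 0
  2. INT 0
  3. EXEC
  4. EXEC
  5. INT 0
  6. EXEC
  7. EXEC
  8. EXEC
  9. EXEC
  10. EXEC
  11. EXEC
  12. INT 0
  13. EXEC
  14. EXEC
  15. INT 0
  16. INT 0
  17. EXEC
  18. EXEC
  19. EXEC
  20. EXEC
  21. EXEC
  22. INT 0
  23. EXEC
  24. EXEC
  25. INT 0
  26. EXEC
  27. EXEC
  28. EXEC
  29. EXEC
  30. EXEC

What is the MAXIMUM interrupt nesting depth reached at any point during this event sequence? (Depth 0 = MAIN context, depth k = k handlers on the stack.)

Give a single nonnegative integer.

Event 1 (INT 0): INT 0 arrives: push (MAIN, PC=0), enter IRQ0 at PC=0 (depth now 1) [depth=1]
Event 2 (INT 0): INT 0 arrives: push (IRQ0, PC=0), enter IRQ0 at PC=0 (depth now 2) [depth=2]
Event 3 (EXEC): [IRQ0] PC=0: INC 3 -> ACC=3 [depth=2]
Event 4 (EXEC): [IRQ0] PC=1: IRET -> resume IRQ0 at PC=0 (depth now 1) [depth=1]
Event 5 (INT 0): INT 0 arrives: push (IRQ0, PC=0), enter IRQ0 at PC=0 (depth now 2) [depth=2]
Event 6 (EXEC): [IRQ0] PC=0: INC 3 -> ACC=6 [depth=2]
Event 7 (EXEC): [IRQ0] PC=1: IRET -> resume IRQ0 at PC=0 (depth now 1) [depth=1]
Event 8 (EXEC): [IRQ0] PC=0: INC 3 -> ACC=9 [depth=1]
Event 9 (EXEC): [IRQ0] PC=1: IRET -> resume MAIN at PC=0 (depth now 0) [depth=0]
Event 10 (EXEC): [MAIN] PC=0: INC 1 -> ACC=10 [depth=0]
Event 11 (EXEC): [MAIN] PC=1: NOP [depth=0]
Event 12 (INT 0): INT 0 arrives: push (MAIN, PC=2), enter IRQ0 at PC=0 (depth now 1) [depth=1]
Event 13 (EXEC): [IRQ0] PC=0: INC 3 -> ACC=13 [depth=1]
Event 14 (EXEC): [IRQ0] PC=1: IRET -> resume MAIN at PC=2 (depth now 0) [depth=0]
Event 15 (INT 0): INT 0 arrives: push (MAIN, PC=2), enter IRQ0 at PC=0 (depth now 1) [depth=1]
Event 16 (INT 0): INT 0 arrives: push (IRQ0, PC=0), enter IRQ0 at PC=0 (depth now 2) [depth=2]
Event 17 (EXEC): [IRQ0] PC=0: INC 3 -> ACC=16 [depth=2]
Event 18 (EXEC): [IRQ0] PC=1: IRET -> resume IRQ0 at PC=0 (depth now 1) [depth=1]
Event 19 (EXEC): [IRQ0] PC=0: INC 3 -> ACC=19 [depth=1]
Event 20 (EXEC): [IRQ0] PC=1: IRET -> resume MAIN at PC=2 (depth now 0) [depth=0]
Event 21 (EXEC): [MAIN] PC=2: INC 5 -> ACC=24 [depth=0]
Event 22 (INT 0): INT 0 arrives: push (MAIN, PC=3), enter IRQ0 at PC=0 (depth now 1) [depth=1]
Event 23 (EXEC): [IRQ0] PC=0: INC 3 -> ACC=27 [depth=1]
Event 24 (EXEC): [IRQ0] PC=1: IRET -> resume MAIN at PC=3 (depth now 0) [depth=0]
Event 25 (INT 0): INT 0 arrives: push (MAIN, PC=3), enter IRQ0 at PC=0 (depth now 1) [depth=1]
Event 26 (EXEC): [IRQ0] PC=0: INC 3 -> ACC=30 [depth=1]
Event 27 (EXEC): [IRQ0] PC=1: IRET -> resume MAIN at PC=3 (depth now 0) [depth=0]
Event 28 (EXEC): [MAIN] PC=3: INC 1 -> ACC=31 [depth=0]
Event 29 (EXEC): [MAIN] PC=4: INC 2 -> ACC=33 [depth=0]
Event 30 (EXEC): [MAIN] PC=5: HALT [depth=0]
Max depth observed: 2

Answer: 2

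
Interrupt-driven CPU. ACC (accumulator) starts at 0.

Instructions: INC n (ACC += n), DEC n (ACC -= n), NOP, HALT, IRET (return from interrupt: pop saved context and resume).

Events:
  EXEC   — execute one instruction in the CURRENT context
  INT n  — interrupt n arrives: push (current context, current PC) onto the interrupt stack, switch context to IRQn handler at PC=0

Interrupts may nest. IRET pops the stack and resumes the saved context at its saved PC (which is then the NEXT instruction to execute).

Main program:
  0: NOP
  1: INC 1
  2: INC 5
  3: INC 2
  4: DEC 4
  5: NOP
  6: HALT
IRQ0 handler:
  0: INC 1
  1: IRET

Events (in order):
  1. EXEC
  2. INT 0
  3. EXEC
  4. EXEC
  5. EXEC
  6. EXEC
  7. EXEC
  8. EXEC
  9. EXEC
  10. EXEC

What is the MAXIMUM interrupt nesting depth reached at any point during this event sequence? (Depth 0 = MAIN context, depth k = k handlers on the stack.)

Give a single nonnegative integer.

Event 1 (EXEC): [MAIN] PC=0: NOP [depth=0]
Event 2 (INT 0): INT 0 arrives: push (MAIN, PC=1), enter IRQ0 at PC=0 (depth now 1) [depth=1]
Event 3 (EXEC): [IRQ0] PC=0: INC 1 -> ACC=1 [depth=1]
Event 4 (EXEC): [IRQ0] PC=1: IRET -> resume MAIN at PC=1 (depth now 0) [depth=0]
Event 5 (EXEC): [MAIN] PC=1: INC 1 -> ACC=2 [depth=0]
Event 6 (EXEC): [MAIN] PC=2: INC 5 -> ACC=7 [depth=0]
Event 7 (EXEC): [MAIN] PC=3: INC 2 -> ACC=9 [depth=0]
Event 8 (EXEC): [MAIN] PC=4: DEC 4 -> ACC=5 [depth=0]
Event 9 (EXEC): [MAIN] PC=5: NOP [depth=0]
Event 10 (EXEC): [MAIN] PC=6: HALT [depth=0]
Max depth observed: 1

Answer: 1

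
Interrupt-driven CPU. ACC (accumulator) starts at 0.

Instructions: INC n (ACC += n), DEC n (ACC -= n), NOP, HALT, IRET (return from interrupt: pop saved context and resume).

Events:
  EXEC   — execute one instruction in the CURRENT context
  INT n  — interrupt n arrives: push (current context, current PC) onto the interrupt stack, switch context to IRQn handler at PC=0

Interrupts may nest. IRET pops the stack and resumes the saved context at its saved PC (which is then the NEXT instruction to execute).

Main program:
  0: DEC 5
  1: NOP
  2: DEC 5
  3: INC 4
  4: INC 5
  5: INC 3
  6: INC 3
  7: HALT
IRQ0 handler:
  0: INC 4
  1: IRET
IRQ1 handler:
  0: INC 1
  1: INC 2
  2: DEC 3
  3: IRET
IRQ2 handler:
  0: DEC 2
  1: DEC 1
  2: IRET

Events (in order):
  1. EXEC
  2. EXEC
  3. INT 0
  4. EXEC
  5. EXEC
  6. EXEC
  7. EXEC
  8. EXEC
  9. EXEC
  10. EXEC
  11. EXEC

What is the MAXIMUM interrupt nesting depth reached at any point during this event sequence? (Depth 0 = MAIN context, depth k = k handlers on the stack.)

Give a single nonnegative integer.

Answer: 1

Derivation:
Event 1 (EXEC): [MAIN] PC=0: DEC 5 -> ACC=-5 [depth=0]
Event 2 (EXEC): [MAIN] PC=1: NOP [depth=0]
Event 3 (INT 0): INT 0 arrives: push (MAIN, PC=2), enter IRQ0 at PC=0 (depth now 1) [depth=1]
Event 4 (EXEC): [IRQ0] PC=0: INC 4 -> ACC=-1 [depth=1]
Event 5 (EXEC): [IRQ0] PC=1: IRET -> resume MAIN at PC=2 (depth now 0) [depth=0]
Event 6 (EXEC): [MAIN] PC=2: DEC 5 -> ACC=-6 [depth=0]
Event 7 (EXEC): [MAIN] PC=3: INC 4 -> ACC=-2 [depth=0]
Event 8 (EXEC): [MAIN] PC=4: INC 5 -> ACC=3 [depth=0]
Event 9 (EXEC): [MAIN] PC=5: INC 3 -> ACC=6 [depth=0]
Event 10 (EXEC): [MAIN] PC=6: INC 3 -> ACC=9 [depth=0]
Event 11 (EXEC): [MAIN] PC=7: HALT [depth=0]
Max depth observed: 1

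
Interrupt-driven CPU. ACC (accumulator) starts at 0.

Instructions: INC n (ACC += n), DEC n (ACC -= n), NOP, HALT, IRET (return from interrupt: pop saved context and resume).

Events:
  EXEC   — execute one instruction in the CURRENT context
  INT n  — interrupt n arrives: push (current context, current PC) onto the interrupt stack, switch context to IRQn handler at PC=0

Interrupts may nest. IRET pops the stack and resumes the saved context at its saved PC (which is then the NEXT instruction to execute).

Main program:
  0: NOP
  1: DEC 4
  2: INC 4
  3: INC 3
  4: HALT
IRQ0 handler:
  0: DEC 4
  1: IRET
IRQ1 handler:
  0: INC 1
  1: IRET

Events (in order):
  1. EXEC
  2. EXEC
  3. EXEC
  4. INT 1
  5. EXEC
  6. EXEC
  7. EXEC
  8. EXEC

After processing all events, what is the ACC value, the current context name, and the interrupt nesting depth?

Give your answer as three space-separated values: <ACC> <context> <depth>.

Event 1 (EXEC): [MAIN] PC=0: NOP
Event 2 (EXEC): [MAIN] PC=1: DEC 4 -> ACC=-4
Event 3 (EXEC): [MAIN] PC=2: INC 4 -> ACC=0
Event 4 (INT 1): INT 1 arrives: push (MAIN, PC=3), enter IRQ1 at PC=0 (depth now 1)
Event 5 (EXEC): [IRQ1] PC=0: INC 1 -> ACC=1
Event 6 (EXEC): [IRQ1] PC=1: IRET -> resume MAIN at PC=3 (depth now 0)
Event 7 (EXEC): [MAIN] PC=3: INC 3 -> ACC=4
Event 8 (EXEC): [MAIN] PC=4: HALT

Answer: 4 MAIN 0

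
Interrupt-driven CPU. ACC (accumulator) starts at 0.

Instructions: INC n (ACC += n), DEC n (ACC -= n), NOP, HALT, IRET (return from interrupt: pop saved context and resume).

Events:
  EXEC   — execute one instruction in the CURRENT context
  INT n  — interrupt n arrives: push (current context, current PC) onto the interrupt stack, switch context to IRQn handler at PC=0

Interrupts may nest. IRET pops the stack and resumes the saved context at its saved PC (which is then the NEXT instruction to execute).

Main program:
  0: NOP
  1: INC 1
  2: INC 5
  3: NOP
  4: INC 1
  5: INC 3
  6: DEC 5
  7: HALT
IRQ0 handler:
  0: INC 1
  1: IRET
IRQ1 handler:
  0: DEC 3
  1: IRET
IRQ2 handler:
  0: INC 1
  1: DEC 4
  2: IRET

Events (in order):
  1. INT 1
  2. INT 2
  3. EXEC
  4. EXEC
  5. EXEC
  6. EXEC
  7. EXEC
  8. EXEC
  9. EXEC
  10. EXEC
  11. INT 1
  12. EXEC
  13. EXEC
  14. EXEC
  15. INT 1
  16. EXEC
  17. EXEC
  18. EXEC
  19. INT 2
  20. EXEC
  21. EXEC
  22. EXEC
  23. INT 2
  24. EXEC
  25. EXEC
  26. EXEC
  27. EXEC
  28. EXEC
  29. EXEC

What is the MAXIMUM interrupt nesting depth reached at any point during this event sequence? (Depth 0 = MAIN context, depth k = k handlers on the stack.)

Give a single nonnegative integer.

Event 1 (INT 1): INT 1 arrives: push (MAIN, PC=0), enter IRQ1 at PC=0 (depth now 1) [depth=1]
Event 2 (INT 2): INT 2 arrives: push (IRQ1, PC=0), enter IRQ2 at PC=0 (depth now 2) [depth=2]
Event 3 (EXEC): [IRQ2] PC=0: INC 1 -> ACC=1 [depth=2]
Event 4 (EXEC): [IRQ2] PC=1: DEC 4 -> ACC=-3 [depth=2]
Event 5 (EXEC): [IRQ2] PC=2: IRET -> resume IRQ1 at PC=0 (depth now 1) [depth=1]
Event 6 (EXEC): [IRQ1] PC=0: DEC 3 -> ACC=-6 [depth=1]
Event 7 (EXEC): [IRQ1] PC=1: IRET -> resume MAIN at PC=0 (depth now 0) [depth=0]
Event 8 (EXEC): [MAIN] PC=0: NOP [depth=0]
Event 9 (EXEC): [MAIN] PC=1: INC 1 -> ACC=-5 [depth=0]
Event 10 (EXEC): [MAIN] PC=2: INC 5 -> ACC=0 [depth=0]
Event 11 (INT 1): INT 1 arrives: push (MAIN, PC=3), enter IRQ1 at PC=0 (depth now 1) [depth=1]
Event 12 (EXEC): [IRQ1] PC=0: DEC 3 -> ACC=-3 [depth=1]
Event 13 (EXEC): [IRQ1] PC=1: IRET -> resume MAIN at PC=3 (depth now 0) [depth=0]
Event 14 (EXEC): [MAIN] PC=3: NOP [depth=0]
Event 15 (INT 1): INT 1 arrives: push (MAIN, PC=4), enter IRQ1 at PC=0 (depth now 1) [depth=1]
Event 16 (EXEC): [IRQ1] PC=0: DEC 3 -> ACC=-6 [depth=1]
Event 17 (EXEC): [IRQ1] PC=1: IRET -> resume MAIN at PC=4 (depth now 0) [depth=0]
Event 18 (EXEC): [MAIN] PC=4: INC 1 -> ACC=-5 [depth=0]
Event 19 (INT 2): INT 2 arrives: push (MAIN, PC=5), enter IRQ2 at PC=0 (depth now 1) [depth=1]
Event 20 (EXEC): [IRQ2] PC=0: INC 1 -> ACC=-4 [depth=1]
Event 21 (EXEC): [IRQ2] PC=1: DEC 4 -> ACC=-8 [depth=1]
Event 22 (EXEC): [IRQ2] PC=2: IRET -> resume MAIN at PC=5 (depth now 0) [depth=0]
Event 23 (INT 2): INT 2 arrives: push (MAIN, PC=5), enter IRQ2 at PC=0 (depth now 1) [depth=1]
Event 24 (EXEC): [IRQ2] PC=0: INC 1 -> ACC=-7 [depth=1]
Event 25 (EXEC): [IRQ2] PC=1: DEC 4 -> ACC=-11 [depth=1]
Event 26 (EXEC): [IRQ2] PC=2: IRET -> resume MAIN at PC=5 (depth now 0) [depth=0]
Event 27 (EXEC): [MAIN] PC=5: INC 3 -> ACC=-8 [depth=0]
Event 28 (EXEC): [MAIN] PC=6: DEC 5 -> ACC=-13 [depth=0]
Event 29 (EXEC): [MAIN] PC=7: HALT [depth=0]
Max depth observed: 2

Answer: 2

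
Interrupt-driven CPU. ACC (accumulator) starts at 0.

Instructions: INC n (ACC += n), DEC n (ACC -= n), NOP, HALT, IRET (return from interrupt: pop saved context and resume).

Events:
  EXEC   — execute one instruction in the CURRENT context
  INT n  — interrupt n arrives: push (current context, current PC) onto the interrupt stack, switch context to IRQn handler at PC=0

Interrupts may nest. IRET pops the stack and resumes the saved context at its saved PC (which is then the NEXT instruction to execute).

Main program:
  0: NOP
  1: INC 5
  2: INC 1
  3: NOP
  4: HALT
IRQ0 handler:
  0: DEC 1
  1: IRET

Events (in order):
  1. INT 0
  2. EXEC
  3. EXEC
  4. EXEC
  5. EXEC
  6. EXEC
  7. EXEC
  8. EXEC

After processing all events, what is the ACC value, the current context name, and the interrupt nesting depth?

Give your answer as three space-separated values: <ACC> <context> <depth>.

Event 1 (INT 0): INT 0 arrives: push (MAIN, PC=0), enter IRQ0 at PC=0 (depth now 1)
Event 2 (EXEC): [IRQ0] PC=0: DEC 1 -> ACC=-1
Event 3 (EXEC): [IRQ0] PC=1: IRET -> resume MAIN at PC=0 (depth now 0)
Event 4 (EXEC): [MAIN] PC=0: NOP
Event 5 (EXEC): [MAIN] PC=1: INC 5 -> ACC=4
Event 6 (EXEC): [MAIN] PC=2: INC 1 -> ACC=5
Event 7 (EXEC): [MAIN] PC=3: NOP
Event 8 (EXEC): [MAIN] PC=4: HALT

Answer: 5 MAIN 0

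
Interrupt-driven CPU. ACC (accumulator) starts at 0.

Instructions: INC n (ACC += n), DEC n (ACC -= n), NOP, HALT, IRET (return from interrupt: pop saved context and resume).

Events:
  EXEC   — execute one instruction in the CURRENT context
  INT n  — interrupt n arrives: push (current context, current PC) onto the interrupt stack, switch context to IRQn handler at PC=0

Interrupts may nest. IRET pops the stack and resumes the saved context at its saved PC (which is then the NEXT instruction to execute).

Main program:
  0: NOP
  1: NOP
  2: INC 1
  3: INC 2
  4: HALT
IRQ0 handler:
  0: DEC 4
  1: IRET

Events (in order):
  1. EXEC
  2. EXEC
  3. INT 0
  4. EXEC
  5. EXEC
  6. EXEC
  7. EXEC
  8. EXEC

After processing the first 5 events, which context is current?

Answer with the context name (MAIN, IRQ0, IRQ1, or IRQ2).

Event 1 (EXEC): [MAIN] PC=0: NOP
Event 2 (EXEC): [MAIN] PC=1: NOP
Event 3 (INT 0): INT 0 arrives: push (MAIN, PC=2), enter IRQ0 at PC=0 (depth now 1)
Event 4 (EXEC): [IRQ0] PC=0: DEC 4 -> ACC=-4
Event 5 (EXEC): [IRQ0] PC=1: IRET -> resume MAIN at PC=2 (depth now 0)

Answer: MAIN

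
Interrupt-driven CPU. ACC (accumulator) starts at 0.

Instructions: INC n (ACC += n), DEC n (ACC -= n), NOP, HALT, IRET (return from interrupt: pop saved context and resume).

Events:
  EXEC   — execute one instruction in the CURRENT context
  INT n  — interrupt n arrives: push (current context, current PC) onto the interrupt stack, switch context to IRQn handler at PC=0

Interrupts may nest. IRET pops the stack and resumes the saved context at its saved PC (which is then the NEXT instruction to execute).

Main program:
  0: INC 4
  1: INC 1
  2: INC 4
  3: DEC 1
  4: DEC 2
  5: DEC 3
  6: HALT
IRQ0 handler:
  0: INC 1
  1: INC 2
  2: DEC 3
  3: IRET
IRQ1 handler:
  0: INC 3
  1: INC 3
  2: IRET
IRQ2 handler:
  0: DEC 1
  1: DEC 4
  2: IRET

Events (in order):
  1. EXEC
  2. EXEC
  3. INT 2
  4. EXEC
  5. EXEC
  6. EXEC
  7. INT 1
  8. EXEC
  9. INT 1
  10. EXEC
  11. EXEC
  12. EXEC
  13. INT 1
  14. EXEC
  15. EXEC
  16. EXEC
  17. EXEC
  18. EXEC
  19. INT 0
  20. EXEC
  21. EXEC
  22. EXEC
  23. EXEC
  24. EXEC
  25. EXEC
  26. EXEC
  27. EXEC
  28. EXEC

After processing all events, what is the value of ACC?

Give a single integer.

Answer: 16

Derivation:
Event 1 (EXEC): [MAIN] PC=0: INC 4 -> ACC=4
Event 2 (EXEC): [MAIN] PC=1: INC 1 -> ACC=5
Event 3 (INT 2): INT 2 arrives: push (MAIN, PC=2), enter IRQ2 at PC=0 (depth now 1)
Event 4 (EXEC): [IRQ2] PC=0: DEC 1 -> ACC=4
Event 5 (EXEC): [IRQ2] PC=1: DEC 4 -> ACC=0
Event 6 (EXEC): [IRQ2] PC=2: IRET -> resume MAIN at PC=2 (depth now 0)
Event 7 (INT 1): INT 1 arrives: push (MAIN, PC=2), enter IRQ1 at PC=0 (depth now 1)
Event 8 (EXEC): [IRQ1] PC=0: INC 3 -> ACC=3
Event 9 (INT 1): INT 1 arrives: push (IRQ1, PC=1), enter IRQ1 at PC=0 (depth now 2)
Event 10 (EXEC): [IRQ1] PC=0: INC 3 -> ACC=6
Event 11 (EXEC): [IRQ1] PC=1: INC 3 -> ACC=9
Event 12 (EXEC): [IRQ1] PC=2: IRET -> resume IRQ1 at PC=1 (depth now 1)
Event 13 (INT 1): INT 1 arrives: push (IRQ1, PC=1), enter IRQ1 at PC=0 (depth now 2)
Event 14 (EXEC): [IRQ1] PC=0: INC 3 -> ACC=12
Event 15 (EXEC): [IRQ1] PC=1: INC 3 -> ACC=15
Event 16 (EXEC): [IRQ1] PC=2: IRET -> resume IRQ1 at PC=1 (depth now 1)
Event 17 (EXEC): [IRQ1] PC=1: INC 3 -> ACC=18
Event 18 (EXEC): [IRQ1] PC=2: IRET -> resume MAIN at PC=2 (depth now 0)
Event 19 (INT 0): INT 0 arrives: push (MAIN, PC=2), enter IRQ0 at PC=0 (depth now 1)
Event 20 (EXEC): [IRQ0] PC=0: INC 1 -> ACC=19
Event 21 (EXEC): [IRQ0] PC=1: INC 2 -> ACC=21
Event 22 (EXEC): [IRQ0] PC=2: DEC 3 -> ACC=18
Event 23 (EXEC): [IRQ0] PC=3: IRET -> resume MAIN at PC=2 (depth now 0)
Event 24 (EXEC): [MAIN] PC=2: INC 4 -> ACC=22
Event 25 (EXEC): [MAIN] PC=3: DEC 1 -> ACC=21
Event 26 (EXEC): [MAIN] PC=4: DEC 2 -> ACC=19
Event 27 (EXEC): [MAIN] PC=5: DEC 3 -> ACC=16
Event 28 (EXEC): [MAIN] PC=6: HALT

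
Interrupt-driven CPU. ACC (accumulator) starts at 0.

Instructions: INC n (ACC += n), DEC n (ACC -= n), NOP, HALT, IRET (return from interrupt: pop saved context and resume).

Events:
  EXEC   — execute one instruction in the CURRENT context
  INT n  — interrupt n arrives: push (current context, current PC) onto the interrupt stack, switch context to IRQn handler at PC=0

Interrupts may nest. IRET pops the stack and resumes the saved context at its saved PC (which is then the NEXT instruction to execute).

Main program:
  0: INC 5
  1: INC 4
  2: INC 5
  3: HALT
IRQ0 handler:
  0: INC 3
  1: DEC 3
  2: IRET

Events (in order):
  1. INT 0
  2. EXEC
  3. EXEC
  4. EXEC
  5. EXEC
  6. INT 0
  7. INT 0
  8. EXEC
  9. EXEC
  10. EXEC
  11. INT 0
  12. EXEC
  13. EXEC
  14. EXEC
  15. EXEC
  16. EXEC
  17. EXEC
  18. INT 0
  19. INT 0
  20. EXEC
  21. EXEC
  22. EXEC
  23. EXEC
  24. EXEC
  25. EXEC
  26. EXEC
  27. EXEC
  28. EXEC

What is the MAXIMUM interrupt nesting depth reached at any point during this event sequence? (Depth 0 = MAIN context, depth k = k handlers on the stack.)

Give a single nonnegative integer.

Event 1 (INT 0): INT 0 arrives: push (MAIN, PC=0), enter IRQ0 at PC=0 (depth now 1) [depth=1]
Event 2 (EXEC): [IRQ0] PC=0: INC 3 -> ACC=3 [depth=1]
Event 3 (EXEC): [IRQ0] PC=1: DEC 3 -> ACC=0 [depth=1]
Event 4 (EXEC): [IRQ0] PC=2: IRET -> resume MAIN at PC=0 (depth now 0) [depth=0]
Event 5 (EXEC): [MAIN] PC=0: INC 5 -> ACC=5 [depth=0]
Event 6 (INT 0): INT 0 arrives: push (MAIN, PC=1), enter IRQ0 at PC=0 (depth now 1) [depth=1]
Event 7 (INT 0): INT 0 arrives: push (IRQ0, PC=0), enter IRQ0 at PC=0 (depth now 2) [depth=2]
Event 8 (EXEC): [IRQ0] PC=0: INC 3 -> ACC=8 [depth=2]
Event 9 (EXEC): [IRQ0] PC=1: DEC 3 -> ACC=5 [depth=2]
Event 10 (EXEC): [IRQ0] PC=2: IRET -> resume IRQ0 at PC=0 (depth now 1) [depth=1]
Event 11 (INT 0): INT 0 arrives: push (IRQ0, PC=0), enter IRQ0 at PC=0 (depth now 2) [depth=2]
Event 12 (EXEC): [IRQ0] PC=0: INC 3 -> ACC=8 [depth=2]
Event 13 (EXEC): [IRQ0] PC=1: DEC 3 -> ACC=5 [depth=2]
Event 14 (EXEC): [IRQ0] PC=2: IRET -> resume IRQ0 at PC=0 (depth now 1) [depth=1]
Event 15 (EXEC): [IRQ0] PC=0: INC 3 -> ACC=8 [depth=1]
Event 16 (EXEC): [IRQ0] PC=1: DEC 3 -> ACC=5 [depth=1]
Event 17 (EXEC): [IRQ0] PC=2: IRET -> resume MAIN at PC=1 (depth now 0) [depth=0]
Event 18 (INT 0): INT 0 arrives: push (MAIN, PC=1), enter IRQ0 at PC=0 (depth now 1) [depth=1]
Event 19 (INT 0): INT 0 arrives: push (IRQ0, PC=0), enter IRQ0 at PC=0 (depth now 2) [depth=2]
Event 20 (EXEC): [IRQ0] PC=0: INC 3 -> ACC=8 [depth=2]
Event 21 (EXEC): [IRQ0] PC=1: DEC 3 -> ACC=5 [depth=2]
Event 22 (EXEC): [IRQ0] PC=2: IRET -> resume IRQ0 at PC=0 (depth now 1) [depth=1]
Event 23 (EXEC): [IRQ0] PC=0: INC 3 -> ACC=8 [depth=1]
Event 24 (EXEC): [IRQ0] PC=1: DEC 3 -> ACC=5 [depth=1]
Event 25 (EXEC): [IRQ0] PC=2: IRET -> resume MAIN at PC=1 (depth now 0) [depth=0]
Event 26 (EXEC): [MAIN] PC=1: INC 4 -> ACC=9 [depth=0]
Event 27 (EXEC): [MAIN] PC=2: INC 5 -> ACC=14 [depth=0]
Event 28 (EXEC): [MAIN] PC=3: HALT [depth=0]
Max depth observed: 2

Answer: 2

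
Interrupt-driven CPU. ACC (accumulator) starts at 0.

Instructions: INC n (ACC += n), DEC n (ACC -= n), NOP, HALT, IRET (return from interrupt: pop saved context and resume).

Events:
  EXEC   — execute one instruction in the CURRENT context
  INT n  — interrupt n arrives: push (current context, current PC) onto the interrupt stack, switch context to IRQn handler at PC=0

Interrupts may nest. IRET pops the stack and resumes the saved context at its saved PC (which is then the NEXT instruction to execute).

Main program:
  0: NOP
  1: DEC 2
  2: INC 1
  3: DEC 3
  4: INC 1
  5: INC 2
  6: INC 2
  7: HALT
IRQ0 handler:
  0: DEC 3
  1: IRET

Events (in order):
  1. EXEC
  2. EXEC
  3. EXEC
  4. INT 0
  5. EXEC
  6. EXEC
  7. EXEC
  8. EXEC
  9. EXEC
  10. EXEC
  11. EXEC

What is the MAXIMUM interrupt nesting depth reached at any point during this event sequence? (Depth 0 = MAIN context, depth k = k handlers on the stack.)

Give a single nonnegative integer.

Event 1 (EXEC): [MAIN] PC=0: NOP [depth=0]
Event 2 (EXEC): [MAIN] PC=1: DEC 2 -> ACC=-2 [depth=0]
Event 3 (EXEC): [MAIN] PC=2: INC 1 -> ACC=-1 [depth=0]
Event 4 (INT 0): INT 0 arrives: push (MAIN, PC=3), enter IRQ0 at PC=0 (depth now 1) [depth=1]
Event 5 (EXEC): [IRQ0] PC=0: DEC 3 -> ACC=-4 [depth=1]
Event 6 (EXEC): [IRQ0] PC=1: IRET -> resume MAIN at PC=3 (depth now 0) [depth=0]
Event 7 (EXEC): [MAIN] PC=3: DEC 3 -> ACC=-7 [depth=0]
Event 8 (EXEC): [MAIN] PC=4: INC 1 -> ACC=-6 [depth=0]
Event 9 (EXEC): [MAIN] PC=5: INC 2 -> ACC=-4 [depth=0]
Event 10 (EXEC): [MAIN] PC=6: INC 2 -> ACC=-2 [depth=0]
Event 11 (EXEC): [MAIN] PC=7: HALT [depth=0]
Max depth observed: 1

Answer: 1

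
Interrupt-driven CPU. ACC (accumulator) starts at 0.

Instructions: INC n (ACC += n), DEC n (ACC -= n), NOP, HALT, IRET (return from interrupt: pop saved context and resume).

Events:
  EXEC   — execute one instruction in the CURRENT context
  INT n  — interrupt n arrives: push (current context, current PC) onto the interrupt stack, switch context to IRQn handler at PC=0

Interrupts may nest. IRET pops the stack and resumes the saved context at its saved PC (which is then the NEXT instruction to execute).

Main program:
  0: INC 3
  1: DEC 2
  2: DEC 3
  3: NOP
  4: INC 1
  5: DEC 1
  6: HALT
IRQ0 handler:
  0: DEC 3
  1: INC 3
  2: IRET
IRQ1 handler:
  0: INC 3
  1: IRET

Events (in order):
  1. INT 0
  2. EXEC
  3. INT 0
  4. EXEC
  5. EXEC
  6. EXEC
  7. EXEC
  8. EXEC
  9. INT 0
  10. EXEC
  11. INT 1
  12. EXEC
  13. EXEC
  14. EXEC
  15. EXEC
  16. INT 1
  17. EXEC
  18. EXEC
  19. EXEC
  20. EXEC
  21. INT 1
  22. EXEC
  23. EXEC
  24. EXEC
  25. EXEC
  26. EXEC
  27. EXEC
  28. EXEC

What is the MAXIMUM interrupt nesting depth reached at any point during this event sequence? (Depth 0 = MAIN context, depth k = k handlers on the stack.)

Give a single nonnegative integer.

Answer: 2

Derivation:
Event 1 (INT 0): INT 0 arrives: push (MAIN, PC=0), enter IRQ0 at PC=0 (depth now 1) [depth=1]
Event 2 (EXEC): [IRQ0] PC=0: DEC 3 -> ACC=-3 [depth=1]
Event 3 (INT 0): INT 0 arrives: push (IRQ0, PC=1), enter IRQ0 at PC=0 (depth now 2) [depth=2]
Event 4 (EXEC): [IRQ0] PC=0: DEC 3 -> ACC=-6 [depth=2]
Event 5 (EXEC): [IRQ0] PC=1: INC 3 -> ACC=-3 [depth=2]
Event 6 (EXEC): [IRQ0] PC=2: IRET -> resume IRQ0 at PC=1 (depth now 1) [depth=1]
Event 7 (EXEC): [IRQ0] PC=1: INC 3 -> ACC=0 [depth=1]
Event 8 (EXEC): [IRQ0] PC=2: IRET -> resume MAIN at PC=0 (depth now 0) [depth=0]
Event 9 (INT 0): INT 0 arrives: push (MAIN, PC=0), enter IRQ0 at PC=0 (depth now 1) [depth=1]
Event 10 (EXEC): [IRQ0] PC=0: DEC 3 -> ACC=-3 [depth=1]
Event 11 (INT 1): INT 1 arrives: push (IRQ0, PC=1), enter IRQ1 at PC=0 (depth now 2) [depth=2]
Event 12 (EXEC): [IRQ1] PC=0: INC 3 -> ACC=0 [depth=2]
Event 13 (EXEC): [IRQ1] PC=1: IRET -> resume IRQ0 at PC=1 (depth now 1) [depth=1]
Event 14 (EXEC): [IRQ0] PC=1: INC 3 -> ACC=3 [depth=1]
Event 15 (EXEC): [IRQ0] PC=2: IRET -> resume MAIN at PC=0 (depth now 0) [depth=0]
Event 16 (INT 1): INT 1 arrives: push (MAIN, PC=0), enter IRQ1 at PC=0 (depth now 1) [depth=1]
Event 17 (EXEC): [IRQ1] PC=0: INC 3 -> ACC=6 [depth=1]
Event 18 (EXEC): [IRQ1] PC=1: IRET -> resume MAIN at PC=0 (depth now 0) [depth=0]
Event 19 (EXEC): [MAIN] PC=0: INC 3 -> ACC=9 [depth=0]
Event 20 (EXEC): [MAIN] PC=1: DEC 2 -> ACC=7 [depth=0]
Event 21 (INT 1): INT 1 arrives: push (MAIN, PC=2), enter IRQ1 at PC=0 (depth now 1) [depth=1]
Event 22 (EXEC): [IRQ1] PC=0: INC 3 -> ACC=10 [depth=1]
Event 23 (EXEC): [IRQ1] PC=1: IRET -> resume MAIN at PC=2 (depth now 0) [depth=0]
Event 24 (EXEC): [MAIN] PC=2: DEC 3 -> ACC=7 [depth=0]
Event 25 (EXEC): [MAIN] PC=3: NOP [depth=0]
Event 26 (EXEC): [MAIN] PC=4: INC 1 -> ACC=8 [depth=0]
Event 27 (EXEC): [MAIN] PC=5: DEC 1 -> ACC=7 [depth=0]
Event 28 (EXEC): [MAIN] PC=6: HALT [depth=0]
Max depth observed: 2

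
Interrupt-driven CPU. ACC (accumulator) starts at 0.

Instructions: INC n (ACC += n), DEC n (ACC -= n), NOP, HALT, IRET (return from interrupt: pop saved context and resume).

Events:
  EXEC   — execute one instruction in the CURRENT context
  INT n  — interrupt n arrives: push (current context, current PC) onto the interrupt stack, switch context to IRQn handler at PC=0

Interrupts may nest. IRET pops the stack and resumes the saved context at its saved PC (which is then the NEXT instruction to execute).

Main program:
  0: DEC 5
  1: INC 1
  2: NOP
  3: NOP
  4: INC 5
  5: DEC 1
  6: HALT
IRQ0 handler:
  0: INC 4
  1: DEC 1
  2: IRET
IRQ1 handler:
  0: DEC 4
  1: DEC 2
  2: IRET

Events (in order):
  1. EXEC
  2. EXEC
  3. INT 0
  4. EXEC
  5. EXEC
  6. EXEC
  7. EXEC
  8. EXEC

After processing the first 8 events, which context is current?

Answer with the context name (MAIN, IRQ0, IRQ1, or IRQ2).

Event 1 (EXEC): [MAIN] PC=0: DEC 5 -> ACC=-5
Event 2 (EXEC): [MAIN] PC=1: INC 1 -> ACC=-4
Event 3 (INT 0): INT 0 arrives: push (MAIN, PC=2), enter IRQ0 at PC=0 (depth now 1)
Event 4 (EXEC): [IRQ0] PC=0: INC 4 -> ACC=0
Event 5 (EXEC): [IRQ0] PC=1: DEC 1 -> ACC=-1
Event 6 (EXEC): [IRQ0] PC=2: IRET -> resume MAIN at PC=2 (depth now 0)
Event 7 (EXEC): [MAIN] PC=2: NOP
Event 8 (EXEC): [MAIN] PC=3: NOP

Answer: MAIN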